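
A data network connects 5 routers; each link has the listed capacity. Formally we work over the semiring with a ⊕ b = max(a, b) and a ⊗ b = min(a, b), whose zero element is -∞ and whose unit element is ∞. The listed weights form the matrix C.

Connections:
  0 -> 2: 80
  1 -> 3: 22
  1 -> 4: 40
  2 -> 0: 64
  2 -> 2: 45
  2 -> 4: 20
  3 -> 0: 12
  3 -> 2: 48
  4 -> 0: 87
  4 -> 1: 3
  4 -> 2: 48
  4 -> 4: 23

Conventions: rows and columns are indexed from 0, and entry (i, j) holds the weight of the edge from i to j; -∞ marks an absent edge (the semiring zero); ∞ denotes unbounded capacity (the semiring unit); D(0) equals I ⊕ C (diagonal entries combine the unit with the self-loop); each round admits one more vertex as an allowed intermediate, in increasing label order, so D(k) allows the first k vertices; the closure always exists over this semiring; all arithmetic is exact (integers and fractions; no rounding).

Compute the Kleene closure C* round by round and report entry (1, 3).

D(0):
  [∞, -∞, 80, -∞, -∞]
  [-∞, ∞, -∞, 22, 40]
  [64, -∞, ∞, -∞, 20]
  [12, -∞, 48, ∞, -∞]
  [87, 3, 48, -∞, ∞]
D(1):
  [∞, -∞, 80, -∞, -∞]
  [-∞, ∞, -∞, 22, 40]
  [64, -∞, ∞, -∞, 20]
  [12, -∞, 48, ∞, -∞]
  [87, 3, 80, -∞, ∞]
D(2):
  [∞, -∞, 80, -∞, -∞]
  [-∞, ∞, -∞, 22, 40]
  [64, -∞, ∞, -∞, 20]
  [12, -∞, 48, ∞, -∞]
  [87, 3, 80, 3, ∞]
D(3):
  [∞, -∞, 80, -∞, 20]
  [-∞, ∞, -∞, 22, 40]
  [64, -∞, ∞, -∞, 20]
  [48, -∞, 48, ∞, 20]
  [87, 3, 80, 3, ∞]
D(4):
  [∞, -∞, 80, -∞, 20]
  [22, ∞, 22, 22, 40]
  [64, -∞, ∞, -∞, 20]
  [48, -∞, 48, ∞, 20]
  [87, 3, 80, 3, ∞]
D(5):
  [∞, 3, 80, 3, 20]
  [40, ∞, 40, 22, 40]
  [64, 3, ∞, 3, 20]
  [48, 3, 48, ∞, 20]
  [87, 3, 80, 3, ∞]
Answer: C*[1][3] = 22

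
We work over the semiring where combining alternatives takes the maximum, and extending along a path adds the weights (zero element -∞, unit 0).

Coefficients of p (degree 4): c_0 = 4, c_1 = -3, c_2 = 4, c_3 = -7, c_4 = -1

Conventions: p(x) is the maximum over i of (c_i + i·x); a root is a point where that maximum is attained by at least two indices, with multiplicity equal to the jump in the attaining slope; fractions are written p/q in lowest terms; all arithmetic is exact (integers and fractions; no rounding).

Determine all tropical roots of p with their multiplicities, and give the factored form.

hull edge (i=0, c=4) to (i=2, c=4): slope 0, span 2
hull edge (i=2, c=4) to (i=4, c=-1): slope -5/2, span 2
Factored form: p(x) = -1 ⊗ (x ⊕ 0) ⊗ (x ⊕ 0) ⊗ (x ⊕ 5/2) ⊗ (x ⊕ 5/2)
Answer: roots = 0 (mult 2), 5/2 (mult 2)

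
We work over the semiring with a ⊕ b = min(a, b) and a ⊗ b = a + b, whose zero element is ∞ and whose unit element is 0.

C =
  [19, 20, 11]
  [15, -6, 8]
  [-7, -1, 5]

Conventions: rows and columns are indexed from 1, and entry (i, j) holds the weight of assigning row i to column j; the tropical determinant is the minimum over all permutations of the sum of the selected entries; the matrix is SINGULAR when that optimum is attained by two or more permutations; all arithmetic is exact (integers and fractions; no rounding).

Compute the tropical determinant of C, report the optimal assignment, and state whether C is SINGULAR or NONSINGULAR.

σ = (1, 2, 3): 19 + (-6) + 5 = 18
σ = (1, 3, 2): 19 + 8 + (-1) = 26
σ = (2, 1, 3): 20 + 15 + 5 = 40
σ = (2, 3, 1): 20 + 8 + (-7) = 21
σ = (3, 1, 2): 11 + 15 + (-1) = 25
σ = (3, 2, 1): 11 + (-6) + (-7) = -2
Optimal value attained by: σ = (3, 2, 1).
Answer: det⊕(C) = -2; verdict: NONSINGULAR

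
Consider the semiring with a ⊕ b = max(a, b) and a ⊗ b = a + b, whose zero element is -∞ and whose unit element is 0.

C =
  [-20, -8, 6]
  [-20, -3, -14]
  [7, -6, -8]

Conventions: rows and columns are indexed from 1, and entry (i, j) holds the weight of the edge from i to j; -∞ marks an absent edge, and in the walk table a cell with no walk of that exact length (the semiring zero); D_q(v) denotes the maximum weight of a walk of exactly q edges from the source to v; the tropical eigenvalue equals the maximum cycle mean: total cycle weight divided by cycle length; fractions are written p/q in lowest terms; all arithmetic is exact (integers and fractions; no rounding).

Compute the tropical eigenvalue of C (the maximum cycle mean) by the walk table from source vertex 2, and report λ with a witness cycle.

q=0: [-∞, 0, -∞]
q=1: [-20, -3, -14]
q=2: [-7, -6, -14]
q=3: [-7, -9, -1]
Optimal cycle mean attained by: cycle 1->3->1, total 6 + 7, length 2.
Answer: λ = 13/2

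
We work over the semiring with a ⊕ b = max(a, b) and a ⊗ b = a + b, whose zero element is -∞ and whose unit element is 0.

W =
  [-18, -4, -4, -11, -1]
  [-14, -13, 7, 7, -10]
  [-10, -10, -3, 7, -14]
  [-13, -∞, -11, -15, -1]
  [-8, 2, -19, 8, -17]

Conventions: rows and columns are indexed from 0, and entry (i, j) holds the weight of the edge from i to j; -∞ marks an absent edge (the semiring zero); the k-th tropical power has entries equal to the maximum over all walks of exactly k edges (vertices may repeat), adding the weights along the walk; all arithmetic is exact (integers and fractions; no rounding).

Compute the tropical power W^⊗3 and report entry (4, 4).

W^⊗2:
  [-9, 1, 3, 7, -12]
  [-3, -3, 4, 14, 6]
  [-6, -12, -3, 4, 6]
  [-9, 1, -14, 7, -14]
  [-5, -11, 9, 9, 7]
W^⊗3:
  [-6, -7, 8, 10, 6]
  [1, 8, 4, 14, 13]
  [-2, 8, -5, 14, 3]
  [-6, -12, 8, 8, 6]
  [-1, 9, 6, 16, 8]
Key observation: the optimum is the walk 4->1->3->4, with weight 2 + 7 + (-1) = 8.
Optimal value attained by: walk 4->1->3->4.
Answer: (W^⊗3)[4][4] = 8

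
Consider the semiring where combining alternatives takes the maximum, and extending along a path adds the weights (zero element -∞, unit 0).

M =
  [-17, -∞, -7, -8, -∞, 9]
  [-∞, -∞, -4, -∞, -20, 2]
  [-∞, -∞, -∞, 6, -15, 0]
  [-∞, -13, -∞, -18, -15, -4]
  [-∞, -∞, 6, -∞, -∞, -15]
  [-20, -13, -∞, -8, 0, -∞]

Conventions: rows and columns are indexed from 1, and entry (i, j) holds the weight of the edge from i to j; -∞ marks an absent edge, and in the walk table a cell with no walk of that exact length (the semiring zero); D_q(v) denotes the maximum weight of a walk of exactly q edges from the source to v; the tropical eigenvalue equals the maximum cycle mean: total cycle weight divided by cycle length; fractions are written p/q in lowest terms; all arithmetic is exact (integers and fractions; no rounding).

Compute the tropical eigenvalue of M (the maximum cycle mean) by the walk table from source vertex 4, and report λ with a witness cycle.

q=0: [-∞, -∞, -∞, 0, -∞, -∞]
q=1: [-∞, -13, -∞, -18, -15, -4]
q=2: [-24, -17, -9, -12, -4, -11]
q=3: [-31, -24, 2, -3, -11, -9]
q=4: [-29, -16, -5, 8, -9, 2]
q=5: [-18, -5, -3, 1, 2, 4]
q=6: [-16, -9, 8, 3, 4, -3]
Optimal cycle mean attained by: cycle 3->4->6->5->3, total 6 + (-4) + 0 + 6, length 4.
Answer: λ = 2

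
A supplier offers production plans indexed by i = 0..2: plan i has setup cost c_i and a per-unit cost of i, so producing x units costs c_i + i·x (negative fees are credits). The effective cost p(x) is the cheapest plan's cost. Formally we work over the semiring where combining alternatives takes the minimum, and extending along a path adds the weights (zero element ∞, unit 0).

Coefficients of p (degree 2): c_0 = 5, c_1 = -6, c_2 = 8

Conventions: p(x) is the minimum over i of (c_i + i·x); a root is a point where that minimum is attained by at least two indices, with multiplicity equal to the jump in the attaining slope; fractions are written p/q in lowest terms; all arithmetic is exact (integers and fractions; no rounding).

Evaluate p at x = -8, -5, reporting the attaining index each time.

p(-8) = min(5+0·(-8)=5, -6+1·(-8)=-14, 8+2·(-8)=-8) = -14 (attained by i=1)
p(-5) = min(5+0·(-5)=5, -6+1·(-5)=-11, 8+2·(-5)=-2) = -11 (attained by i=1)
Answer: p(-8) = -14; p(-5) = -11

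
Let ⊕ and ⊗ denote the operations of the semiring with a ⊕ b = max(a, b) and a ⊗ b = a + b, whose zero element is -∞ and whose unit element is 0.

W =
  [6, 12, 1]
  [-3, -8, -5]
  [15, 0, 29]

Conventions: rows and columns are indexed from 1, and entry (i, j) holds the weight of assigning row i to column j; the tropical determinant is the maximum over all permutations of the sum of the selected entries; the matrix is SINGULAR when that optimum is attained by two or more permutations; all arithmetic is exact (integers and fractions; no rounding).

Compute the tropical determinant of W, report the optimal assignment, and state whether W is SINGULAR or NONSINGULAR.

σ = (1, 2, 3): 6 + (-8) + 29 = 27
σ = (1, 3, 2): 6 + (-5) + 0 = 1
σ = (2, 1, 3): 12 + (-3) + 29 = 38
σ = (2, 3, 1): 12 + (-5) + 15 = 22
σ = (3, 1, 2): 1 + (-3) + 0 = -2
σ = (3, 2, 1): 1 + (-8) + 15 = 8
Optimal value attained by: σ = (2, 1, 3).
Answer: det⊕(W) = 38; verdict: NONSINGULAR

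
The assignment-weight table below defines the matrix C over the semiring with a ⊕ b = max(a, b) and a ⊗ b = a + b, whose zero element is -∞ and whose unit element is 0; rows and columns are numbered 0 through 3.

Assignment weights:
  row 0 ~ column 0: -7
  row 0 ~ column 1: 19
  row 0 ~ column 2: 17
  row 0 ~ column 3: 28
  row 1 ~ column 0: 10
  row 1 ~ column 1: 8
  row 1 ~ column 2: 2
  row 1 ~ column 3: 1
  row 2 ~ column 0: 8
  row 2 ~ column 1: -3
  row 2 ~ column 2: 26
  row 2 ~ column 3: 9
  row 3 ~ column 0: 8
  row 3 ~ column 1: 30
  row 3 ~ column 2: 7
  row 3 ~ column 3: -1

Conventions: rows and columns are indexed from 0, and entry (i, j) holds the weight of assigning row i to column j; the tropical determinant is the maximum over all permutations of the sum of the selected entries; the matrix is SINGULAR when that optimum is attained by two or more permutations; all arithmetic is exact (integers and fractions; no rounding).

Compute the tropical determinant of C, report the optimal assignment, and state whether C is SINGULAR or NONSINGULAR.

σ = (0, 1, 2, 3): (-7) + 8 + 26 + (-1) = 26
σ = (0, 1, 3, 2): (-7) + 8 + 9 + 7 = 17
σ = (0, 2, 1, 3): (-7) + 2 + (-3) + (-1) = -9
σ = (0, 2, 3, 1): (-7) + 2 + 9 + 30 = 34
σ = (0, 3, 1, 2): (-7) + 1 + (-3) + 7 = -2
σ = (0, 3, 2, 1): (-7) + 1 + 26 + 30 = 50
σ = (1, 0, 2, 3): 19 + 10 + 26 + (-1) = 54
σ = (1, 0, 3, 2): 19 + 10 + 9 + 7 = 45
σ = (1, 2, 0, 3): 19 + 2 + 8 + (-1) = 28
σ = (1, 2, 3, 0): 19 + 2 + 9 + 8 = 38
σ = (1, 3, 0, 2): 19 + 1 + 8 + 7 = 35
σ = (1, 3, 2, 0): 19 + 1 + 26 + 8 = 54
σ = (2, 0, 1, 3): 17 + 10 + (-3) + (-1) = 23
σ = (2, 0, 3, 1): 17 + 10 + 9 + 30 = 66
σ = (2, 1, 0, 3): 17 + 8 + 8 + (-1) = 32
σ = (2, 1, 3, 0): 17 + 8 + 9 + 8 = 42
σ = (2, 3, 0, 1): 17 + 1 + 8 + 30 = 56
σ = (2, 3, 1, 0): 17 + 1 + (-3) + 8 = 23
σ = (3, 0, 1, 2): 28 + 10 + (-3) + 7 = 42
σ = (3, 0, 2, 1): 28 + 10 + 26 + 30 = 94
σ = (3, 1, 0, 2): 28 + 8 + 8 + 7 = 51
σ = (3, 1, 2, 0): 28 + 8 + 26 + 8 = 70
σ = (3, 2, 0, 1): 28 + 2 + 8 + 30 = 68
σ = (3, 2, 1, 0): 28 + 2 + (-3) + 8 = 35
Optimal value attained by: σ = (3, 0, 2, 1).
Answer: det⊕(C) = 94; verdict: NONSINGULAR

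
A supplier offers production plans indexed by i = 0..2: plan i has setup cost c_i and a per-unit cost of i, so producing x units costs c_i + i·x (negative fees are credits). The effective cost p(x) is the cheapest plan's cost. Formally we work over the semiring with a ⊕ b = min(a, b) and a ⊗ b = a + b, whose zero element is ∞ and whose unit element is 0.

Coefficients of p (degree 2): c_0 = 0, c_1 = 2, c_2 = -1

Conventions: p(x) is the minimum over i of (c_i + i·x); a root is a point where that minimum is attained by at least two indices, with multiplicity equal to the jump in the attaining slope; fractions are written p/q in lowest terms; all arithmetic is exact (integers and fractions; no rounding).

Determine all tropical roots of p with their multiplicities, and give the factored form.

hull edge (i=0, c=0) to (i=2, c=-1): slope -1/2, span 2
Factored form: p(x) = -1 ⊗ (x ⊕ 1/2) ⊗ (x ⊕ 1/2)
Answer: roots = 1/2 (mult 2)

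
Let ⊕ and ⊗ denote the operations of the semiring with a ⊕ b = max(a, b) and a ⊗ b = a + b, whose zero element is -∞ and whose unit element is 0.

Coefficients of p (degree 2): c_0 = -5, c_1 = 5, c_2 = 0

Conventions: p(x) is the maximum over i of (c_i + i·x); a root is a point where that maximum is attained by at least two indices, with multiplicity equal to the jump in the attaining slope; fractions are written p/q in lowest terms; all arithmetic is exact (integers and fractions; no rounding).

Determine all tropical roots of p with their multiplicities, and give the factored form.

hull edge (i=0, c=-5) to (i=1, c=5): slope 10, span 1
hull edge (i=1, c=5) to (i=2, c=0): slope -5, span 1
Factored form: p(x) = 0 ⊗ (x ⊕ (-10)) ⊗ (x ⊕ 5)
Answer: roots = -10 (mult 1), 5 (mult 1)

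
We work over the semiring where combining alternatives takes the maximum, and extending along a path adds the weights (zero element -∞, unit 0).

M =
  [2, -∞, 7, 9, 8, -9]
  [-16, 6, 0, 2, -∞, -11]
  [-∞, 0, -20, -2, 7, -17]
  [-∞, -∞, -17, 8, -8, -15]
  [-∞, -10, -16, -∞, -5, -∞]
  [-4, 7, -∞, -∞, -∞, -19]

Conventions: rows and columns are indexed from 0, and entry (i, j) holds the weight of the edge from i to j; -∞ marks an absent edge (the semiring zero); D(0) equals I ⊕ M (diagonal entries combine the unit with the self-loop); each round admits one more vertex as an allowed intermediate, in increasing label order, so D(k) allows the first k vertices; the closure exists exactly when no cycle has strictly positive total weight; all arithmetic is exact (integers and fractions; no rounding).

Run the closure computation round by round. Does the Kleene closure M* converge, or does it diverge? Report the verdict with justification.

Detection: at round 0, diagonal entry (0, 0) turns strictly positive.
Key observation: the cycle 0->0 has total weight 2, which is strictly positive.
Answer: DIVERGES — positive cycle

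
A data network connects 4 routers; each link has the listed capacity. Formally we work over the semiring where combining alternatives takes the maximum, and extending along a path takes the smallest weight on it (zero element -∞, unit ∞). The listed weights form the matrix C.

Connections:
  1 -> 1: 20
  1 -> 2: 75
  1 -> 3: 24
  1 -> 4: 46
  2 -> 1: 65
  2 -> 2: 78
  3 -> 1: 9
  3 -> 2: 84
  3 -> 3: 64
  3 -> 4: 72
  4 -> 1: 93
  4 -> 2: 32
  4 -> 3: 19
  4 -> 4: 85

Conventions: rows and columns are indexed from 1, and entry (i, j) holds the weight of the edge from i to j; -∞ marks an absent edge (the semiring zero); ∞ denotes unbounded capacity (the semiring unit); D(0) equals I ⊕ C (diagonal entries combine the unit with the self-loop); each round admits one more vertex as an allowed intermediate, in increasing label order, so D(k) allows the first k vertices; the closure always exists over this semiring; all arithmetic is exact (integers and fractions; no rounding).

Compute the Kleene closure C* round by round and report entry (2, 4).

D(0):
  [∞, 75, 24, 46]
  [65, ∞, -∞, -∞]
  [9, 84, ∞, 72]
  [93, 32, 19, ∞]
D(1):
  [∞, 75, 24, 46]
  [65, ∞, 24, 46]
  [9, 84, ∞, 72]
  [93, 75, 24, ∞]
D(2):
  [∞, 75, 24, 46]
  [65, ∞, 24, 46]
  [65, 84, ∞, 72]
  [93, 75, 24, ∞]
D(3):
  [∞, 75, 24, 46]
  [65, ∞, 24, 46]
  [65, 84, ∞, 72]
  [93, 75, 24, ∞]
D(4):
  [∞, 75, 24, 46]
  [65, ∞, 24, 46]
  [72, 84, ∞, 72]
  [93, 75, 24, ∞]
Answer: C*[2][4] = 46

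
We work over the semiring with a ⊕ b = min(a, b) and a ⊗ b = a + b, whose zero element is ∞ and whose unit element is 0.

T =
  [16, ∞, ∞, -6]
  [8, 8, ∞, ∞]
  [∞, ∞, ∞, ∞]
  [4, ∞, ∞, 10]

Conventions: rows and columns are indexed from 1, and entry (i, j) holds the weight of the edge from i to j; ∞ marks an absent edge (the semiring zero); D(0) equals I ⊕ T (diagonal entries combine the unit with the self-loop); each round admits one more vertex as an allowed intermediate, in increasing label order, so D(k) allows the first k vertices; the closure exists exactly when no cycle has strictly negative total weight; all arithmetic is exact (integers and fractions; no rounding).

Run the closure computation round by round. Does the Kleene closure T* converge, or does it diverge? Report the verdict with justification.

D(0):
  [0, ∞, ∞, -6]
  [8, 0, ∞, ∞]
  [∞, ∞, 0, ∞]
  [4, ∞, ∞, 0]
Detection: at round 1, diagonal entry (4, 4) turns strictly negative.
Key observation: the cycle 4->1->4 has total weight 4 + (-6), which is strictly negative.
Answer: DIVERGES — negative cycle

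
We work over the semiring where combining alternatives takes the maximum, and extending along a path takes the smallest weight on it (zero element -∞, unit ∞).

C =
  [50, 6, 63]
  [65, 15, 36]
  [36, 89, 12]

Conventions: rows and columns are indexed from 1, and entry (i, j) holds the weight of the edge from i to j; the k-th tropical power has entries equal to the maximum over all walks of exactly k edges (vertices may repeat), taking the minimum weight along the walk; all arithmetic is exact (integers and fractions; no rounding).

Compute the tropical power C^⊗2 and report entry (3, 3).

C^⊗2:
  [50, 63, 50]
  [50, 36, 63]
  [65, 15, 36]
Key observation: the optimum is the walk 3->1->3, with weight 36 min 63 = 36.
Optimal value attained by: walk 3->1->3.
Answer: (C^⊗2)[3][3] = 36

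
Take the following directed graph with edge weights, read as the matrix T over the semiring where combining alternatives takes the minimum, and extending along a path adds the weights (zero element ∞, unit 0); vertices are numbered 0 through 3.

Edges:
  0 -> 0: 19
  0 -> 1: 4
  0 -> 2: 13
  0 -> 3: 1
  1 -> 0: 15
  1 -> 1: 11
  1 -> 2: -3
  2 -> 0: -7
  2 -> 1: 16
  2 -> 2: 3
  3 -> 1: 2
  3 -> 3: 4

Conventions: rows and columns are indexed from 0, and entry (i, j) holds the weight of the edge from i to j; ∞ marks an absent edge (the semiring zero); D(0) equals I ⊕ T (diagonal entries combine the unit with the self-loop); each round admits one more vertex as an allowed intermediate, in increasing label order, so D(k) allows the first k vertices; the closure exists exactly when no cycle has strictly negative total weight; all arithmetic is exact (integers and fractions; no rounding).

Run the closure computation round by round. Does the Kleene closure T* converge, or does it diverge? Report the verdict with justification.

D(0):
  [0, 4, 13, 1]
  [15, 0, -3, ∞]
  [-7, 16, 0, ∞]
  [∞, 2, ∞, 0]
D(1):
  [0, 4, 13, 1]
  [15, 0, -3, 16]
  [-7, -3, 0, -6]
  [∞, 2, ∞, 0]
Detection: at round 2, diagonal entry (2, 2) turns strictly negative.
Key observation: the cycle 2->0->1->2 has total weight (-7) + 4 + (-3), which is strictly negative.
Answer: DIVERGES — negative cycle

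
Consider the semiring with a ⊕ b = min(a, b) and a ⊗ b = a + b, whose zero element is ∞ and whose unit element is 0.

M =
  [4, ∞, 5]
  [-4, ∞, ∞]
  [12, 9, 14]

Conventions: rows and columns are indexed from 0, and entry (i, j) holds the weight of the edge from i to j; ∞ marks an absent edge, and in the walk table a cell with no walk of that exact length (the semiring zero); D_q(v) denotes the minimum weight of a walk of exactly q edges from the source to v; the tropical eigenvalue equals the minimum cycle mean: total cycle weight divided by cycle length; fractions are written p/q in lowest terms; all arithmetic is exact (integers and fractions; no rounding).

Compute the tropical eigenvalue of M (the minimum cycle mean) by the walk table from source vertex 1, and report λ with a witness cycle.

q=0: [∞, 0, ∞]
q=1: [-4, ∞, ∞]
q=2: [0, ∞, 1]
q=3: [4, 10, 5]
Optimal cycle mean attained by: cycle 0->2->1->0, total 5 + 9 + (-4), length 3.
Answer: λ = 10/3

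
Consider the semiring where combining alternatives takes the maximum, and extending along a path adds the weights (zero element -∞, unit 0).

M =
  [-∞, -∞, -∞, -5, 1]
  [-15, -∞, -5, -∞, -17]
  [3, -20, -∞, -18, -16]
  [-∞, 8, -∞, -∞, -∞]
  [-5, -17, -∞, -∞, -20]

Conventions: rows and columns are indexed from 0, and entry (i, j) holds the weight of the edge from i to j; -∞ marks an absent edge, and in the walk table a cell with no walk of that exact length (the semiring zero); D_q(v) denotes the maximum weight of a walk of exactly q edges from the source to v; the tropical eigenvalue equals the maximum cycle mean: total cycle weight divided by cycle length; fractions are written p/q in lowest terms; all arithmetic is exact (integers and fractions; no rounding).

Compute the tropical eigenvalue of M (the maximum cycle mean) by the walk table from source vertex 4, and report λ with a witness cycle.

q=0: [-∞, -∞, -∞, -∞, 0]
q=1: [-5, -17, -∞, -∞, -20]
q=2: [-25, -37, -22, -10, -4]
q=3: [-9, -2, -42, -30, -24]
q=4: [-17, -22, -7, -14, -8]
q=5: [-4, -6, -27, -22, -16]
Optimal cycle mean attained by: cycle 0->3->1->2->0, total (-5) + 8 + (-5) + 3, length 4.
Answer: λ = 1/4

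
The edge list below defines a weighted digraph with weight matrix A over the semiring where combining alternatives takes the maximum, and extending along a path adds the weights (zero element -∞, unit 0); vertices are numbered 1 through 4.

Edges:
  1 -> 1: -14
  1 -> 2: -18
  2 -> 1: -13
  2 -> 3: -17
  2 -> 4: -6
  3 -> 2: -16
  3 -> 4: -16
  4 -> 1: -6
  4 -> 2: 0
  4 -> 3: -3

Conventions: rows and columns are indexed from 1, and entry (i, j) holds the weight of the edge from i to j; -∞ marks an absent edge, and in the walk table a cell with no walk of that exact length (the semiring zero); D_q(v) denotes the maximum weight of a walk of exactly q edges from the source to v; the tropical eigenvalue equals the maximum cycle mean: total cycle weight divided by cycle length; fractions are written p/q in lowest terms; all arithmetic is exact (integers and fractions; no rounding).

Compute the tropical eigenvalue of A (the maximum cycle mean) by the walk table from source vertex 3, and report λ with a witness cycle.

q=0: [-∞, -∞, 0, -∞]
q=1: [-∞, -16, -∞, -16]
q=2: [-22, -16, -19, -22]
q=3: [-28, -22, -25, -22]
q=4: [-28, -22, -25, -28]
Optimal cycle mean attained by: cycle 2->4->2, total (-6) + 0, length 2.
Answer: λ = -3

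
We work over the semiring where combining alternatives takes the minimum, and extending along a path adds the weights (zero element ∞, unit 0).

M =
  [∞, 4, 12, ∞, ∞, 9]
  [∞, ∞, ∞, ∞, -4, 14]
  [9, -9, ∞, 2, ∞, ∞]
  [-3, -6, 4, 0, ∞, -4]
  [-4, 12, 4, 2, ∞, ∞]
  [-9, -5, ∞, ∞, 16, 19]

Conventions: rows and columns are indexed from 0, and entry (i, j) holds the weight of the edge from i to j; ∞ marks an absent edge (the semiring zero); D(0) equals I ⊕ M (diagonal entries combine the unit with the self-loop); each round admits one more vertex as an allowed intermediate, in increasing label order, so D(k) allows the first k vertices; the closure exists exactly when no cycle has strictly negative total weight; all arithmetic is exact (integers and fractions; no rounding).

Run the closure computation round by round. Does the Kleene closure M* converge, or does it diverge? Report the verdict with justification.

D(0):
  [0, 4, 12, ∞, ∞, 9]
  [∞, 0, ∞, ∞, -4, 14]
  [9, -9, 0, 2, ∞, ∞]
  [-3, -6, 4, 0, ∞, -4]
  [-4, 12, 4, 2, 0, ∞]
  [-9, -5, ∞, ∞, 16, 0]
D(1):
  [0, 4, 12, ∞, ∞, 9]
  [∞, 0, ∞, ∞, -4, 14]
  [9, -9, 0, 2, ∞, 18]
  [-3, -6, 4, 0, ∞, -4]
  [-4, 0, 4, 2, 0, 5]
  [-9, -5, 3, ∞, 16, 0]
Detection: at round 2, diagonal entry (4, 4) turns strictly negative.
Key observation: the cycle 4->0->1->4 has total weight (-4) + 4 + (-4), which is strictly negative.
Answer: DIVERGES — negative cycle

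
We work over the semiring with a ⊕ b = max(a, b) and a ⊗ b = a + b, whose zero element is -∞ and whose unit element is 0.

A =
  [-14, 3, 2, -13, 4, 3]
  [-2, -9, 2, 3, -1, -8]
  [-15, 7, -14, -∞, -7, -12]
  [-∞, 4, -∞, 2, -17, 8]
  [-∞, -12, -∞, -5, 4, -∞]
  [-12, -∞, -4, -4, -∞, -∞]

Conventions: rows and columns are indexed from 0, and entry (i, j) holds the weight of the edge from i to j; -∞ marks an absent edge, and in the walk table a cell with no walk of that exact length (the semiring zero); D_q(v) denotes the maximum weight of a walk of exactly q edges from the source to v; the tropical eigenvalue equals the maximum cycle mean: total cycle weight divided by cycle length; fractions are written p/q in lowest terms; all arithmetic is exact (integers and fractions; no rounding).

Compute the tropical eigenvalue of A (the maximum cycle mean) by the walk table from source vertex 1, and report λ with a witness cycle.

q=0: [-∞, 0, -∞, -∞, -∞, -∞]
q=1: [-2, -9, 2, 3, -1, -8]
q=2: [-11, 9, 0, 5, 3, 11]
q=3: [7, 9, 11, 12, 8, 13]
q=4: [7, 18, 11, 14, 12, 20]
q=5: [16, 18, 20, 21, 17, 22]
q=6: [16, 27, 20, 23, 21, 29]
Optimal cycle mean attained by: cycle 1->2->1, total 2 + 7, length 2.
Answer: λ = 9/2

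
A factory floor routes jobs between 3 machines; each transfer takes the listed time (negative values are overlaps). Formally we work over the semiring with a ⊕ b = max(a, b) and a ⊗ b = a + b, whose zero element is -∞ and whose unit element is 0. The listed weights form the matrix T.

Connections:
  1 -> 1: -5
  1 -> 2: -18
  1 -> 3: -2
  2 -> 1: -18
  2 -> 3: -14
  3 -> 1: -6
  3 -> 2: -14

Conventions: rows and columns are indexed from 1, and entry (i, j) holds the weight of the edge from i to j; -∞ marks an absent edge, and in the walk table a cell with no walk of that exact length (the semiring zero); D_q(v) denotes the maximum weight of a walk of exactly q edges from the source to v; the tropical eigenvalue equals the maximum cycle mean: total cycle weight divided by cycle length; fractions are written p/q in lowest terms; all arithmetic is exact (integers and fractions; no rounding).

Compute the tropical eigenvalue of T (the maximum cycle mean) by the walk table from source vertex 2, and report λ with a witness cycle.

q=0: [-∞, 0, -∞]
q=1: [-18, -∞, -14]
q=2: [-20, -28, -20]
q=3: [-25, -34, -22]
Optimal cycle mean attained by: cycle 1->3->1, total (-2) + (-6), length 2.
Answer: λ = -4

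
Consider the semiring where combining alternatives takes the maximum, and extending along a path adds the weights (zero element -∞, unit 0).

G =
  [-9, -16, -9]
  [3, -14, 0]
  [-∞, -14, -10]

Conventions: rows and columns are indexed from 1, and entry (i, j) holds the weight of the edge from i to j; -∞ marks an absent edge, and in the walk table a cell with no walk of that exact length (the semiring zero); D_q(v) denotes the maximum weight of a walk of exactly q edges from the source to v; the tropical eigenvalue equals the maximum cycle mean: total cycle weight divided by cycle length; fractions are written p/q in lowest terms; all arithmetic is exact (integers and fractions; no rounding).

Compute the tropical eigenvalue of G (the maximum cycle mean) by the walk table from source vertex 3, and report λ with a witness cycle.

q=0: [-∞, -∞, 0]
q=1: [-∞, -14, -10]
q=2: [-11, -24, -14]
q=3: [-20, -27, -20]
Optimal cycle mean attained by: cycle 1->2->1, total (-16) + 3, length 2.
Answer: λ = -13/2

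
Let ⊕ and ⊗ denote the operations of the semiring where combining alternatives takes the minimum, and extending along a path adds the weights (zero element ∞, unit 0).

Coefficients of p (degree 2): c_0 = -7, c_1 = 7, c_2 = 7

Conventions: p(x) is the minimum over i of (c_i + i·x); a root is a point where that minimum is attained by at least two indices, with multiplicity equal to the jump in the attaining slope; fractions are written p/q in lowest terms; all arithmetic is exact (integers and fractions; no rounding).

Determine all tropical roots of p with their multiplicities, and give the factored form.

hull edge (i=0, c=-7) to (i=2, c=7): slope 7, span 2
Factored form: p(x) = 7 ⊗ (x ⊕ (-7)) ⊗ (x ⊕ (-7))
Answer: roots = -7 (mult 2)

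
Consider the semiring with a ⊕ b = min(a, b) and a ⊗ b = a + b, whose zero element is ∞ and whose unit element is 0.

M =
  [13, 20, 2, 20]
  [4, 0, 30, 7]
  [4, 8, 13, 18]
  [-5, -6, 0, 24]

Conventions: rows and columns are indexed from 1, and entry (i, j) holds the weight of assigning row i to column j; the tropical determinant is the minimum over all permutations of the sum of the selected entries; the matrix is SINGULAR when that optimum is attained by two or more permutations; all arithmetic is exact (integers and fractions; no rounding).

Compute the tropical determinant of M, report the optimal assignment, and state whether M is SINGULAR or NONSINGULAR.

σ = (1, 2, 3, 4): 13 + 0 + 13 + 24 = 50
σ = (1, 2, 4, 3): 13 + 0 + 18 + 0 = 31
σ = (1, 3, 2, 4): 13 + 30 + 8 + 24 = 75
σ = (1, 3, 4, 2): 13 + 30 + 18 + (-6) = 55
σ = (1, 4, 2, 3): 13 + 7 + 8 + 0 = 28
σ = (1, 4, 3, 2): 13 + 7 + 13 + (-6) = 27
σ = (2, 1, 3, 4): 20 + 4 + 13 + 24 = 61
σ = (2, 1, 4, 3): 20 + 4 + 18 + 0 = 42
σ = (2, 3, 1, 4): 20 + 30 + 4 + 24 = 78
σ = (2, 3, 4, 1): 20 + 30 + 18 + (-5) = 63
σ = (2, 4, 1, 3): 20 + 7 + 4 + 0 = 31
σ = (2, 4, 3, 1): 20 + 7 + 13 + (-5) = 35
σ = (3, 1, 2, 4): 2 + 4 + 8 + 24 = 38
σ = (3, 1, 4, 2): 2 + 4 + 18 + (-6) = 18
σ = (3, 2, 1, 4): 2 + 0 + 4 + 24 = 30
σ = (3, 2, 4, 1): 2 + 0 + 18 + (-5) = 15
σ = (3, 4, 1, 2): 2 + 7 + 4 + (-6) = 7
σ = (3, 4, 2, 1): 2 + 7 + 8 + (-5) = 12
σ = (4, 1, 2, 3): 20 + 4 + 8 + 0 = 32
σ = (4, 1, 3, 2): 20 + 4 + 13 + (-6) = 31
σ = (4, 2, 1, 3): 20 + 0 + 4 + 0 = 24
σ = (4, 2, 3, 1): 20 + 0 + 13 + (-5) = 28
σ = (4, 3, 1, 2): 20 + 30 + 4 + (-6) = 48
σ = (4, 3, 2, 1): 20 + 30 + 8 + (-5) = 53
Optimal value attained by: σ = (3, 4, 1, 2).
Answer: det⊕(M) = 7; verdict: NONSINGULAR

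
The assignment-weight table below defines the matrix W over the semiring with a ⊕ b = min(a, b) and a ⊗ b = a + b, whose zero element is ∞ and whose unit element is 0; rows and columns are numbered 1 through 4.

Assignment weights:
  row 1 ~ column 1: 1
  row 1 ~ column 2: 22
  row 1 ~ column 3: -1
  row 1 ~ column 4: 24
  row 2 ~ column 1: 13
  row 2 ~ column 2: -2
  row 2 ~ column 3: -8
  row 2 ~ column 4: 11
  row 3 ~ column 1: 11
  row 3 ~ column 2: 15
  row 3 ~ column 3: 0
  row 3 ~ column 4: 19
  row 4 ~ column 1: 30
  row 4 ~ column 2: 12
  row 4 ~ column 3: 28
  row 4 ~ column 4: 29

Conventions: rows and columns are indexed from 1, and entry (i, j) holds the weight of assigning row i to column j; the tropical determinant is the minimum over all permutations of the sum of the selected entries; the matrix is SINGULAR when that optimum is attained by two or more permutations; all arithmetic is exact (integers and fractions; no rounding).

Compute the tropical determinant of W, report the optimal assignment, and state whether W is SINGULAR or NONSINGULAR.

σ = (1, 2, 3, 4): 1 + (-2) + 0 + 29 = 28
σ = (1, 2, 4, 3): 1 + (-2) + 19 + 28 = 46
σ = (1, 3, 2, 4): 1 + (-8) + 15 + 29 = 37
σ = (1, 3, 4, 2): 1 + (-8) + 19 + 12 = 24
σ = (1, 4, 2, 3): 1 + 11 + 15 + 28 = 55
σ = (1, 4, 3, 2): 1 + 11 + 0 + 12 = 24
σ = (2, 1, 3, 4): 22 + 13 + 0 + 29 = 64
σ = (2, 1, 4, 3): 22 + 13 + 19 + 28 = 82
σ = (2, 3, 1, 4): 22 + (-8) + 11 + 29 = 54
σ = (2, 3, 4, 1): 22 + (-8) + 19 + 30 = 63
σ = (2, 4, 1, 3): 22 + 11 + 11 + 28 = 72
σ = (2, 4, 3, 1): 22 + 11 + 0 + 30 = 63
σ = (3, 1, 2, 4): (-1) + 13 + 15 + 29 = 56
σ = (3, 1, 4, 2): (-1) + 13 + 19 + 12 = 43
σ = (3, 2, 1, 4): (-1) + (-2) + 11 + 29 = 37
σ = (3, 2, 4, 1): (-1) + (-2) + 19 + 30 = 46
σ = (3, 4, 1, 2): (-1) + 11 + 11 + 12 = 33
σ = (3, 4, 2, 1): (-1) + 11 + 15 + 30 = 55
σ = (4, 1, 2, 3): 24 + 13 + 15 + 28 = 80
σ = (4, 1, 3, 2): 24 + 13 + 0 + 12 = 49
σ = (4, 2, 1, 3): 24 + (-2) + 11 + 28 = 61
σ = (4, 2, 3, 1): 24 + (-2) + 0 + 30 = 52
σ = (4, 3, 1, 2): 24 + (-8) + 11 + 12 = 39
σ = (4, 3, 2, 1): 24 + (-8) + 15 + 30 = 61
Optimal value attained by: σ = (1, 3, 4, 2).
Answer: det⊕(W) = 24; verdict: SINGULAR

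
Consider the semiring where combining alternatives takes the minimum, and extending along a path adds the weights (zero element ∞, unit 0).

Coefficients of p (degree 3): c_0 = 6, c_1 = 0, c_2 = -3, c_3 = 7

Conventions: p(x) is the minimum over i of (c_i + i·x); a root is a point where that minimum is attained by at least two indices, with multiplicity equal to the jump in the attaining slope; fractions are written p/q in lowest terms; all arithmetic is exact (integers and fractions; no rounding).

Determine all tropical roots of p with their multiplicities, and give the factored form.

hull edge (i=0, c=6) to (i=1, c=0): slope -6, span 1
hull edge (i=1, c=0) to (i=2, c=-3): slope -3, span 1
hull edge (i=2, c=-3) to (i=3, c=7): slope 10, span 1
Factored form: p(x) = 7 ⊗ (x ⊕ (-10)) ⊗ (x ⊕ 3) ⊗ (x ⊕ 6)
Answer: roots = -10 (mult 1), 3 (mult 1), 6 (mult 1)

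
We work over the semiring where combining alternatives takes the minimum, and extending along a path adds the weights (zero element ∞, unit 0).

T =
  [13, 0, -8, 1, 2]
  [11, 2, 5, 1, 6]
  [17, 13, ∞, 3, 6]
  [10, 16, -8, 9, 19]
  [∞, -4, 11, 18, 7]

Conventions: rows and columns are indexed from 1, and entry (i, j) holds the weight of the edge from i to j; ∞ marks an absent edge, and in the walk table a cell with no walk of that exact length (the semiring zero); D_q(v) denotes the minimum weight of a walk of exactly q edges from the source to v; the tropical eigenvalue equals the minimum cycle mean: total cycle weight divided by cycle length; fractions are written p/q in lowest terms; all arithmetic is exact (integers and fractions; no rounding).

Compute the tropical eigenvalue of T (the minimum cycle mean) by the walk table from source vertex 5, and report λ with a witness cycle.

q=0: [∞, ∞, ∞, ∞, 0]
q=1: [∞, -4, 11, 18, 7]
q=2: [7, -2, 1, -3, 2]
q=3: [7, -2, -11, -1, 4]
q=4: [6, 0, -9, -8, -5]
q=5: [2, -9, -16, -6, -3]
Optimal cycle mean attained by: cycle 3->4->3, total 3 + (-8), length 2.
Answer: λ = -5/2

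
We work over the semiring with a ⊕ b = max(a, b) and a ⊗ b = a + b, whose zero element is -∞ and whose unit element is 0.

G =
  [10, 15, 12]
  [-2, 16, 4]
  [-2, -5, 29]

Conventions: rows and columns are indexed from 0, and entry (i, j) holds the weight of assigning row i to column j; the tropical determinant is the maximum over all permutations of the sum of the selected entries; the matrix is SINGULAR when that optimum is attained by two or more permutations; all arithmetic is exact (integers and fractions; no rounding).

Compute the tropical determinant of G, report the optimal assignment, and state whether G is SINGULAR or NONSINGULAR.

σ = (0, 1, 2): 10 + 16 + 29 = 55
σ = (0, 2, 1): 10 + 4 + (-5) = 9
σ = (1, 0, 2): 15 + (-2) + 29 = 42
σ = (1, 2, 0): 15 + 4 + (-2) = 17
σ = (2, 0, 1): 12 + (-2) + (-5) = 5
σ = (2, 1, 0): 12 + 16 + (-2) = 26
Optimal value attained by: σ = (0, 1, 2).
Answer: det⊕(G) = 55; verdict: NONSINGULAR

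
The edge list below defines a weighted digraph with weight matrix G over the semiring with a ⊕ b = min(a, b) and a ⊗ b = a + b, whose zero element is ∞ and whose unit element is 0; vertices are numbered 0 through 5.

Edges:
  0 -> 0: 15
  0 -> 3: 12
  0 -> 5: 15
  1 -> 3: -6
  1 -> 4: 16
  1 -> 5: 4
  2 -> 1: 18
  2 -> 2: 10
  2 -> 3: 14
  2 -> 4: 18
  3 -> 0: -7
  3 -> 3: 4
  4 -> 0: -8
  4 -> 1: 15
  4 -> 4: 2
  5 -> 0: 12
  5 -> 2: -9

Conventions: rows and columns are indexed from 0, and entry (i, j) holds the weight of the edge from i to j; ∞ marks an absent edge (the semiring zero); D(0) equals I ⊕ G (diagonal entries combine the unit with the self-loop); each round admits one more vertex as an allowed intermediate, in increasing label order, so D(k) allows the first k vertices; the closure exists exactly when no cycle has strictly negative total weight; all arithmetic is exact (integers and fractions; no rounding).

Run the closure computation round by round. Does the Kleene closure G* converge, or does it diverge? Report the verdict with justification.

D(0):
  [0, ∞, ∞, 12, ∞, 15]
  [∞, 0, ∞, -6, 16, 4]
  [∞, 18, 0, 14, 18, ∞]
  [-7, ∞, ∞, 0, ∞, ∞]
  [-8, 15, ∞, ∞, 0, ∞]
  [12, ∞, -9, ∞, ∞, 0]
D(1):
  [0, ∞, ∞, 12, ∞, 15]
  [∞, 0, ∞, -6, 16, 4]
  [∞, 18, 0, 14, 18, ∞]
  [-7, ∞, ∞, 0, ∞, 8]
  [-8, 15, ∞, 4, 0, 7]
  [12, ∞, -9, 24, ∞, 0]
D(2):
  [0, ∞, ∞, 12, ∞, 15]
  [∞, 0, ∞, -6, 16, 4]
  [∞, 18, 0, 12, 18, 22]
  [-7, ∞, ∞, 0, ∞, 8]
  [-8, 15, ∞, 4, 0, 7]
  [12, ∞, -9, 24, ∞, 0]
D(3):
  [0, ∞, ∞, 12, ∞, 15]
  [∞, 0, ∞, -6, 16, 4]
  [∞, 18, 0, 12, 18, 22]
  [-7, ∞, ∞, 0, ∞, 8]
  [-8, 15, ∞, 4, 0, 7]
  [12, 9, -9, 3, 9, 0]
D(4):
  [0, ∞, ∞, 12, ∞, 15]
  [-13, 0, ∞, -6, 16, 2]
  [5, 18, 0, 12, 18, 20]
  [-7, ∞, ∞, 0, ∞, 8]
  [-8, 15, ∞, 4, 0, 7]
  [-4, 9, -9, 3, 9, 0]
D(5):
  [0, ∞, ∞, 12, ∞, 15]
  [-13, 0, ∞, -6, 16, 2]
  [5, 18, 0, 12, 18, 20]
  [-7, ∞, ∞, 0, ∞, 8]
  [-8, 15, ∞, 4, 0, 7]
  [-4, 9, -9, 3, 9, 0]
D(6):
  [0, 24, 6, 12, 24, 15]
  [-13, 0, -7, -6, 11, 2]
  [5, 18, 0, 12, 18, 20]
  [-7, 17, -1, 0, 17, 8]
  [-8, 15, -2, 4, 0, 7]
  [-4, 9, -9, 3, 9, 0]
Key observation: every diagonal entry stays at the unit through all rounds, so no improving cycle exists.
Answer: CONVERGES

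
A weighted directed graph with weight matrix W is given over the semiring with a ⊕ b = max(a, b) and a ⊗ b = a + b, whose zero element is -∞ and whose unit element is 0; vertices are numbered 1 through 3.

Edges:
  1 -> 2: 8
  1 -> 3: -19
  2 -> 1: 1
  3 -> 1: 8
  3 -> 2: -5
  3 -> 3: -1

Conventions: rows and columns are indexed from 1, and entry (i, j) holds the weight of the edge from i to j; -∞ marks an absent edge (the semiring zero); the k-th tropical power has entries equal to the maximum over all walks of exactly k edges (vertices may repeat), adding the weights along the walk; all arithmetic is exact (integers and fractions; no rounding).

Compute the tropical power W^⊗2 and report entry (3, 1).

W^⊗2:
  [9, -24, -20]
  [-∞, 9, -18]
  [7, 16, -2]
Key observation: the optimum is the walk 3->3->1, with weight (-1) + 8 = 7.
Optimal value attained by: walk 3->3->1.
Answer: (W^⊗2)[3][1] = 7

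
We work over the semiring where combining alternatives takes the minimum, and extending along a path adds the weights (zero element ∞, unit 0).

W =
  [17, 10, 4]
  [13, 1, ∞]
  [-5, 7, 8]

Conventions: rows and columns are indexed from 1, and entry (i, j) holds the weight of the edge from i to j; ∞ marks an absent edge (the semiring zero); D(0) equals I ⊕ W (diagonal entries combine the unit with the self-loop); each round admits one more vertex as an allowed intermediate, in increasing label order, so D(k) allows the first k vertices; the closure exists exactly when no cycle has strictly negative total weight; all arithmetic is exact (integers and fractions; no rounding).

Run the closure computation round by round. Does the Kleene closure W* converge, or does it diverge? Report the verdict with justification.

D(0):
  [0, 10, 4]
  [13, 0, ∞]
  [-5, 7, 0]
Detection: at round 1, diagonal entry (3, 3) turns strictly negative.
Key observation: the cycle 3->1->3 has total weight (-5) + 4, which is strictly negative.
Answer: DIVERGES — negative cycle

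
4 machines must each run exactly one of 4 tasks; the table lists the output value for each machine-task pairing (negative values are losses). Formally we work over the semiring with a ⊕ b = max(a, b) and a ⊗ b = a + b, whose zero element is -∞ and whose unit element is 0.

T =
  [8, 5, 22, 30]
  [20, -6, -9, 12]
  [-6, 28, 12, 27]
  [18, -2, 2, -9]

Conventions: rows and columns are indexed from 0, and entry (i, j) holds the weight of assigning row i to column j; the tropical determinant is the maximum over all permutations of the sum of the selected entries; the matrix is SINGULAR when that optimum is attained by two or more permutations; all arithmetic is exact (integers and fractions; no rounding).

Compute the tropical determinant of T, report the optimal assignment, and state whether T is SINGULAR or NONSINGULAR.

σ = (0, 1, 2, 3): 8 + (-6) + 12 + (-9) = 5
σ = (0, 1, 3, 2): 8 + (-6) + 27 + 2 = 31
σ = (0, 2, 1, 3): 8 + (-9) + 28 + (-9) = 18
σ = (0, 2, 3, 1): 8 + (-9) + 27 + (-2) = 24
σ = (0, 3, 1, 2): 8 + 12 + 28 + 2 = 50
σ = (0, 3, 2, 1): 8 + 12 + 12 + (-2) = 30
σ = (1, 0, 2, 3): 5 + 20 + 12 + (-9) = 28
σ = (1, 0, 3, 2): 5 + 20 + 27 + 2 = 54
σ = (1, 2, 0, 3): 5 + (-9) + (-6) + (-9) = -19
σ = (1, 2, 3, 0): 5 + (-9) + 27 + 18 = 41
σ = (1, 3, 0, 2): 5 + 12 + (-6) + 2 = 13
σ = (1, 3, 2, 0): 5 + 12 + 12 + 18 = 47
σ = (2, 0, 1, 3): 22 + 20 + 28 + (-9) = 61
σ = (2, 0, 3, 1): 22 + 20 + 27 + (-2) = 67
σ = (2, 1, 0, 3): 22 + (-6) + (-6) + (-9) = 1
σ = (2, 1, 3, 0): 22 + (-6) + 27 + 18 = 61
σ = (2, 3, 0, 1): 22 + 12 + (-6) + (-2) = 26
σ = (2, 3, 1, 0): 22 + 12 + 28 + 18 = 80
σ = (3, 0, 1, 2): 30 + 20 + 28 + 2 = 80
σ = (3, 0, 2, 1): 30 + 20 + 12 + (-2) = 60
σ = (3, 1, 0, 2): 30 + (-6) + (-6) + 2 = 20
σ = (3, 1, 2, 0): 30 + (-6) + 12 + 18 = 54
σ = (3, 2, 0, 1): 30 + (-9) + (-6) + (-2) = 13
σ = (3, 2, 1, 0): 30 + (-9) + 28 + 18 = 67
Optimal value attained by: σ = (2, 3, 1, 0).
Answer: det⊕(T) = 80; verdict: SINGULAR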